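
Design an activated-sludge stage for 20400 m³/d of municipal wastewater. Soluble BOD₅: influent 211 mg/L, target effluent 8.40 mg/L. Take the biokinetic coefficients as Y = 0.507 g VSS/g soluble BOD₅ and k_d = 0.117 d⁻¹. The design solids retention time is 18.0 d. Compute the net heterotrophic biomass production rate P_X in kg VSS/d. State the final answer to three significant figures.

Observed yield with endogenous decay: Y_obs = Y / (1 + k_d·θ_c) = 0.507 / (1 + 0.117 × 18.0) = 0.507 / 3.106 = 0.1632 g VSS/g soluble BOD₅.
Q·(S₀ − S) = 20400 × (211 − 8.40) × 10⁻³ = 4133 kg/d removed.
P_X = Y_obs · Q(S₀ − S) = 0.1632 × 4133 = 674.6 kg VSS/d.

P_X ≈ 675 kg VSS/d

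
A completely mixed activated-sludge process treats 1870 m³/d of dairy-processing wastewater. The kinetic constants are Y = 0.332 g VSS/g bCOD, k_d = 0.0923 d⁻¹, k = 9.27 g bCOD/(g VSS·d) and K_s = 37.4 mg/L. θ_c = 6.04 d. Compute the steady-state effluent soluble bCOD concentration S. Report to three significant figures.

For a completely mixed reactor with recycle the Lawrence–McCarty relation gives S = K_s·(1 + k_d·θ_c) / [θ_c·(Y·k − k_d) − 1] = 37.4 × (1 + 0.0923 × 6.04) / [6.04 × (0.332 × 9.27 − 0.0923) − 1] = 58.25 / 17.03 = 3.420 mg/L.

S ≈ 3.42 mg/L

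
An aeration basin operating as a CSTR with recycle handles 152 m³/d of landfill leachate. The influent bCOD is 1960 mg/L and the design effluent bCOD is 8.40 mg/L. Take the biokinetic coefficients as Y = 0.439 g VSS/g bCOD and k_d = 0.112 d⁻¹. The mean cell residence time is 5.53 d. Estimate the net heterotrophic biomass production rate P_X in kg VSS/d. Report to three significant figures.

The observed yield is Y_obs = Y/(1 + k_d·θ_c) = 0.439 / (1 + 0.112 × 5.53) = 0.439 / 1.619 = 0.2711 g VSS per g bCOD removed.
Substrate removed = Q·(S₀ − S) = 152 m³/d × (1960 − 8.40) g/m³ = 2.97×10^5 g/d = 296.6 kg/d.
Biomass produced: P_X = Y_obs·Q·ΔS = 0.2711 × 296.6 ≈ 80.42 kg VSS/d.

P_X ≈ 80.4 kg VSS/d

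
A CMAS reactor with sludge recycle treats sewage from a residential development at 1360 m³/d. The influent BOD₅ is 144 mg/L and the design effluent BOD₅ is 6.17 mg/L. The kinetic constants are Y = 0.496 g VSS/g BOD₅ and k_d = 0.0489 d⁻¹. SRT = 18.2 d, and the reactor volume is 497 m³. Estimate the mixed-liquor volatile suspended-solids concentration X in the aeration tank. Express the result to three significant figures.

X ≈ 1800 mg/L

Solving the biomass balance for X: X = Y Q (S₀−S) θ_c / [V (1+k_d θ_c)] = 0.496 × 1360 × (144 − 6.17) × 18.2 / [497 × (1 + 0.0489 × 18.2)] = 1801 mg/L.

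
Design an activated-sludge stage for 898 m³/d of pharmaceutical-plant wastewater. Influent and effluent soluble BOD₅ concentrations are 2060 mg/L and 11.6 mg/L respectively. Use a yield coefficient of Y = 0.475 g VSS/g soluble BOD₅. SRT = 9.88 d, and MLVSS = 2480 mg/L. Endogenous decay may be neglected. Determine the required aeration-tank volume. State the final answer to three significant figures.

Biomass mass balance (decay neglected): V·X = Y·Q·(S₀ − S)·θ_c, so V = 0.475 × 898 × (2060 − 11.6) × 9.88 / 2480 = 3481 m³.

V ≈ 3480 m³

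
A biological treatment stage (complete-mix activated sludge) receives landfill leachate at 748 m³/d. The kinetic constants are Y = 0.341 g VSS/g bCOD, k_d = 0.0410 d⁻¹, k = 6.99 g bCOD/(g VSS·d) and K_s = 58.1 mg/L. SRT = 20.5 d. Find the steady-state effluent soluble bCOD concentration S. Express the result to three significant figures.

S ≈ 2.27 mg/L

From the Monod/SRT balance for a CMAS, S = K_s·(1+k_d θ_c)/[θ_c·(Y k − k_d) − 1] = 58.1 × (1 + 0.0410 × 20.5) / [20.5 × (0.341 × 6.99 − 0.0410) − 1] = 106.9 / 47.02 = 2.274 mg/L.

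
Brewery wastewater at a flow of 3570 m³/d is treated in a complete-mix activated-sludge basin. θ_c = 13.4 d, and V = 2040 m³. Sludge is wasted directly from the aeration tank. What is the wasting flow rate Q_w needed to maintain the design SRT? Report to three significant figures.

Q_w ≈ 152 m³/d

Wasting from the aeration tank: Q_w = V / θ_c = 2040 / 13.4 = 152.2 m³/d.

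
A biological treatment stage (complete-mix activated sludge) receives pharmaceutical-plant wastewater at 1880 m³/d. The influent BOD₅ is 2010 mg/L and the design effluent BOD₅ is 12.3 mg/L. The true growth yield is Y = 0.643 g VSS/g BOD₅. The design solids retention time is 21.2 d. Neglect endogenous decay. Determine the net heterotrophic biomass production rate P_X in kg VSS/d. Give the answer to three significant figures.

P_X ≈ 2410 kg VSS/d

Since k_d ≈ 0, Y_obs = Y = 0.643 g VSS/g BOD₅.
ΔS = 2010 − 12.3 = 1998 mg/L, so the substrate removal rate is 1880 × 1998/1000 = 3756 kg BOD₅/d.
Net biomass production P_X = Y_obs × Q·(S₀ − S) = 0.6430 × 3756 = 2415 kg VSS/d.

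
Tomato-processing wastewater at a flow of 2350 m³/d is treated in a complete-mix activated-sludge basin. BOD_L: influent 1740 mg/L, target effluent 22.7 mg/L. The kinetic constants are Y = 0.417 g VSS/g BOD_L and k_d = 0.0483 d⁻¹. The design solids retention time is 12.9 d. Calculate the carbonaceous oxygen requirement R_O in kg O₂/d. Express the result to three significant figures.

R_O ≈ 2560 kg O₂/d

Correct the yield for decay: Y_obs = Y/(1 + k_d θ_c) = 0.417 / (1 + 0.0483 × 12.9) = 0.417 / 1.623 = 0.2569.
Mass of BOD_L removed per day: Q(S₀ − S) = 2350 × 1717 g/m³ = 4036 kg/d.
P_X = Y_obs·Q·(S₀ − S) = 0.2569 × 4036 = 1037 kg VSS/d.
R_O = Q·ΔS − 1.42 P_X = 4036 − 1472 = 2563 kg O₂/d.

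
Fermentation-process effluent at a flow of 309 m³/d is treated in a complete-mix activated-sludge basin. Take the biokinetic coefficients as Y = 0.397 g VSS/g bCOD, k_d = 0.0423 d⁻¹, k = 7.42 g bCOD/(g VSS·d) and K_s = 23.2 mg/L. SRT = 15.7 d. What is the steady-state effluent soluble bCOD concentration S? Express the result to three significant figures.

From the Monod/SRT balance for a CMAS, S = K_s·(1+k_d θ_c)/[θ_c·(Y k − k_d) − 1] = 23.2 × (1 + 0.0423 × 15.7) / [15.7 × (0.397 × 7.42 − 0.0423) − 1] = 38.61 / 44.58 = 0.8659 mg/L.

S ≈ 0.866 mg/L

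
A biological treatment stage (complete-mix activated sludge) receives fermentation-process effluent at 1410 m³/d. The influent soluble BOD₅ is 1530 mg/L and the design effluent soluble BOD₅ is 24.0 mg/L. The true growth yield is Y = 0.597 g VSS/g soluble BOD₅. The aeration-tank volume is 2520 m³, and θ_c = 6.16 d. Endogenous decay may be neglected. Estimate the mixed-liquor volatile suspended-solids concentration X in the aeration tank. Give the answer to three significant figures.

X ≈ 3100 mg/L

X = Y·Q·ΔS·θ_c / V = 0.597 × 1410 × (1530 − 24.0) × 6.16 / 2520 = 3099 mg/L.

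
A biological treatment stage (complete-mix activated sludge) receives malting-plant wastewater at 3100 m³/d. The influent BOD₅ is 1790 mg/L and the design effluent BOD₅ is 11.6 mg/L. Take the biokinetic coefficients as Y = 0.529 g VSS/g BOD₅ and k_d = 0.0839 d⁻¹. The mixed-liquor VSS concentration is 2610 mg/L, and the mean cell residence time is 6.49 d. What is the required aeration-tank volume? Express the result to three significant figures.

Rearranging the biomass balance for a CMAS with decay, V = Y·Q·ΔS·θ_c / [X·(1+k_d θ_c)] = 0.529 × 3100 × (1790 − 11.6) × 6.49 / [2610 × (1 + 0.0839 × 6.49)] = 1.89×10^7 / 4031 = 4695 m³.

V ≈ 4700 m³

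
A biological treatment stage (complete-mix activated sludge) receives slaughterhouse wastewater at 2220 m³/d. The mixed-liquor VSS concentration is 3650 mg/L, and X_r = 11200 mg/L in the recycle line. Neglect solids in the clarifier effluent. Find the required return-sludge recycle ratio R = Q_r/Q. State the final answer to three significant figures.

Mass balance around the secondary clarifier (neglecting effluent solids): R = X / (X_r − X) = 3650 / (11200 − 3650) = 0.4834.

R ≈ 0.483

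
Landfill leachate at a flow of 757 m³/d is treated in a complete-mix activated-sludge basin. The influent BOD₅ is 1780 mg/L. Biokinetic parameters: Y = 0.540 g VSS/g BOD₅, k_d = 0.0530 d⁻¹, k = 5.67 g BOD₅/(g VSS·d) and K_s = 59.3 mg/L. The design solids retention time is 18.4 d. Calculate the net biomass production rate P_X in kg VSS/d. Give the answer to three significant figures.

P_X ≈ 368 kg VSS/d

From the Monod/SRT balance for a CMAS, S = K_s·(1+k_d θ_c)/[θ_c·(Y k − k_d) − 1] = 59.3 × (1 + 0.0530 × 18.4) / [18.4 × (0.540 × 5.67 − 0.0530) − 1] = 117.1 / 54.36 = 2.155 mg/L.
Y_obs = Y / (1 + k_d θ_c) = 0.540 / (1 + 0.0530 × 18.4) = 0.540 / 1.975 = 0.2734.
Mass of BOD₅ removed per day: Q(S₀ − S) = 757 × 1778 g/m³ = 1346 kg/d.
So the net sludge growth is P_X = 0.2734 × 1346 = 367.9 kg VSS/d.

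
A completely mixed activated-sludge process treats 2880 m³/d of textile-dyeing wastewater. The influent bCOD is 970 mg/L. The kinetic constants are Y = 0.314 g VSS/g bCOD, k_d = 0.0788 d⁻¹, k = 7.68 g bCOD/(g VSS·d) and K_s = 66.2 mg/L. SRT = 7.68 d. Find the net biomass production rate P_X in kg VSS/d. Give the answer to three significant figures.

For a completely mixed reactor with recycle the Lawrence–McCarty relation gives S = K_s·(1 + k_d·θ_c) / [θ_c·(Y·k − k_d) − 1] = 66.2 × (1 + 0.0788 × 7.68) / [7.68 × (0.314 × 7.68 − 0.0788) − 1] = 106.3 / 16.92 = 6.282 mg/L.
Correct the yield for decay: Y_obs = Y/(1 + k_d θ_c) = 0.314 / (1 + 0.0788 × 7.68) = 0.314 / 1.605 = 0.1956.
ΔS = 970 − 6.28 = 963.7 mg/L, so the substrate removal rate is 2880 × 963.7/1000 = 2776 kg bCOD/d.
So the net sludge growth is P_X = 0.1956 × 2776 = 542.9 kg VSS/d.

P_X ≈ 543 kg VSS/d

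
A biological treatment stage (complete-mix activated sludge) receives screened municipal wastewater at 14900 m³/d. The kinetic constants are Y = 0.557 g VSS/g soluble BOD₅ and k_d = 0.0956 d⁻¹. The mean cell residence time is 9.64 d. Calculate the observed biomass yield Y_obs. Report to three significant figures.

Correct the yield for decay: Y_obs = Y/(1 + k_d θ_c) = 0.557 / (1 + 0.0956 × 9.64) = 0.557 / 1.922 = 0.2899.

Y_obs ≈ 0.290 g VSS/g soluble BOD₅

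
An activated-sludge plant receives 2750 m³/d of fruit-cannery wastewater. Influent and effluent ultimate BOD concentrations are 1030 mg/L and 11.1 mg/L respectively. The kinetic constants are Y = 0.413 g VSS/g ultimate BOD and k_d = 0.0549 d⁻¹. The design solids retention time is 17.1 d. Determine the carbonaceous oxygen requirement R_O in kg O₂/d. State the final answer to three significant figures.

Correct the yield for decay: Y_obs = Y/(1 + k_d θ_c) = 0.413 / (1 + 0.0549 × 17.1) = 0.413 / 1.939 = 0.2130.
Q·(S₀ − S) = 2750 × (1030 − 11.1) × 10⁻³ = 2802 kg/d removed.
Net sludge production P_X = 0.2130 × 2802 = 596.9 kg VSS/d.
R_O = Q·(S₀ − S) − 1.42·P_X = 2802 − 1.42 × 596.9 = 1954 kg O₂/d.

R_O ≈ 1950 kg O₂/d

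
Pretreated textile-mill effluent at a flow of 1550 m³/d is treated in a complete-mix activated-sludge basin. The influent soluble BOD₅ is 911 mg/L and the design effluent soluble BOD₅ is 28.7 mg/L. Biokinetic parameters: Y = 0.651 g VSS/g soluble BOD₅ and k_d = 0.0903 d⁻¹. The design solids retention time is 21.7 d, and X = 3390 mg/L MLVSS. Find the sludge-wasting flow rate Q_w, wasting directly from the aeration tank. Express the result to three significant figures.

Q_w ≈ 88.7 m³/d

From the SRT design equation V = Y Q (S₀−S) θ_c / [X (1 + k_d θ_c)] = 0.651 × 1550 × (911 − 28.7) × 21.7 / [3390 × (1 + 0.0903 × 21.7)] = 1.93×10^7 / 10033 = 1926 m³.
Wasting from the aeration tank: Q_w = V / θ_c = 1926 / 21.7 = 88.74 m³/d.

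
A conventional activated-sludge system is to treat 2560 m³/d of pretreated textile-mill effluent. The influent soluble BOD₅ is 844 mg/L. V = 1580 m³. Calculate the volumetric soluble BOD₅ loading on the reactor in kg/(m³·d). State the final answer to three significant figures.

Applied soluble BOD₅ load per unit volume = Q·S₀/V = (2560 × 844/1000)/1580 = 1.367 kg soluble BOD₅·m⁻³·d⁻¹.

L_v ≈ 1.37 kg soluble BOD₅/(m³·d)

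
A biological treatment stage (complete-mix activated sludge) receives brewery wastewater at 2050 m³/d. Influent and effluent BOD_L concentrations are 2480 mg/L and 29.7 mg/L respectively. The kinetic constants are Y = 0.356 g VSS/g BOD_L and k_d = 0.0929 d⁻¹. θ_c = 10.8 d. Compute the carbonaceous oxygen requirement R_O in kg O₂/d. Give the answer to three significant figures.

R_O ≈ 3760 kg O₂/d

Correct the yield for decay: Y_obs = Y/(1 + k_d θ_c) = 0.356 / (1 + 0.0929 × 10.8) = 0.356 / 2.003 = 0.1777.
Substrate removed = Q·(S₀ − S) = 2050 m³/d × (2480 − 29.7) g/m³ = 5.02×10^6 g/d = 5023 kg/d.
P_X = Y_obs·Q·(S₀ − S) = 0.1777 × 5023 = 892.6 kg VSS/d.
R_O = Q·ΔS − 1.42 P_X = 5023 − 1268 = 3756 kg O₂/d.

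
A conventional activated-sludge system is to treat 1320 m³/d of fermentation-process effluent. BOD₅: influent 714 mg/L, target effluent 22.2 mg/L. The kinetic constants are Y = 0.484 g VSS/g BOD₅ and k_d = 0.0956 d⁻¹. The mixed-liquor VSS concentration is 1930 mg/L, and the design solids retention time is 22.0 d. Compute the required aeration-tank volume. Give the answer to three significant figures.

V ≈ 1620 m³

Steady-state biomass mass balance: V·X·(1 + k_d·θ_c) = Y·Q·(S₀ − S)·θ_c, so V = 0.484 × 1320 × (714 − 22.2) × 22.0 / [1930 × (1 + 0.0956 × 22.0)] = 9.72×10^6 / 5989 = 1624 m³.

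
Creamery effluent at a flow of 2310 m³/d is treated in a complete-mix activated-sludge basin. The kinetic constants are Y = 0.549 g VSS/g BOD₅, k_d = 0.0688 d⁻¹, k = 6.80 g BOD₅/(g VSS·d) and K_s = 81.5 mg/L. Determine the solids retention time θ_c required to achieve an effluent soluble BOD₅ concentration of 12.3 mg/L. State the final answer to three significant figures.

From 1/θ_c = Y·k·S/(K_s + S) − k_d: Y·k·S/(K_s+S) = 0.549 × 6.80 × 12.3 / (81.5 + 12.3) = 0.4895 d⁻¹.
θ_c = 1/(μ − k_d) = 1/(0.4895 − 0.0688) = 1/0.4207 = 2.377 d.

θ_c ≈ 2.38 d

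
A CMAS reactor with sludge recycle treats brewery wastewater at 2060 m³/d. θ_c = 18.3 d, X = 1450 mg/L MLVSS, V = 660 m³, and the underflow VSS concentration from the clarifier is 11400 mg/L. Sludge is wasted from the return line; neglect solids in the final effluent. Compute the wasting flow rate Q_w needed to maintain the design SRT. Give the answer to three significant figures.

Wasting from the return line (neglecting effluent solids): Q_w = V·X / (θ_c·X_r) = 660.0 × 1450 / (18.3 × 11400) = 4.587 m³/d.

Q_w ≈ 4.59 m³/d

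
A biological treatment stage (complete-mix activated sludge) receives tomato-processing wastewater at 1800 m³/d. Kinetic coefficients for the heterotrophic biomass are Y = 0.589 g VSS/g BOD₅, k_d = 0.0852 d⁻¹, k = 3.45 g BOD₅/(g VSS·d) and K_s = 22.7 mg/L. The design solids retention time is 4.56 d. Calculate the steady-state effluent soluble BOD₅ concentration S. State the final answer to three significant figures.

From the Monod/SRT balance for a CMAS, S = K_s·(1+k_d θ_c)/[θ_c·(Y k − k_d) − 1] = 22.7 × (1 + 0.0852 × 4.56) / [4.56 × (0.589 × 3.45 − 0.0852) − 1] = 31.52 / 7.878 = 4.001 mg/L.

S ≈ 4.00 mg/L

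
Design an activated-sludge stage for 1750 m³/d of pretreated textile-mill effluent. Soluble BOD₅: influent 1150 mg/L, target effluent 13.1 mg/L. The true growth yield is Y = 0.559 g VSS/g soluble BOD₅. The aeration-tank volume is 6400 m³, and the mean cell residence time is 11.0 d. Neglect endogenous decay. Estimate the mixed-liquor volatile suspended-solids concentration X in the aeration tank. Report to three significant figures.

X ≈ 1910 mg/L

Without decay, X = Y Q (S₀−S) θ_c / V = 0.559 × 1750 × (1150 − 13.1) × 11.0 / 6400 = 1912 mg/L.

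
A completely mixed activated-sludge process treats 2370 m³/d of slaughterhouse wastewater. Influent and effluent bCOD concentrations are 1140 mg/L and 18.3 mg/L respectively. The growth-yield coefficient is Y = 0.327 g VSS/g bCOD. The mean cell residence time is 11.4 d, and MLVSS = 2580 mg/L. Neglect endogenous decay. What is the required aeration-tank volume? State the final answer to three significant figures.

With k_d = 0 the design equation reduces to V = Y Q (S₀−S) θ_c / X = 0.327 × 2370 × (1140 − 18.3) × 11.4 / 2580 = 3841 m³.

V ≈ 3840 m³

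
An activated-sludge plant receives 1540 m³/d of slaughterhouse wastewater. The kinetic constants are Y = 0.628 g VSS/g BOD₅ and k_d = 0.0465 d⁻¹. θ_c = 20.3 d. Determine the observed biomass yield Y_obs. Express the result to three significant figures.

Correct the yield for decay: Y_obs = Y/(1 + k_d θ_c) = 0.628 / (1 + 0.0465 × 20.3) = 0.628 / 1.944 = 0.3231.

Y_obs ≈ 0.323 g VSS/g BOD₅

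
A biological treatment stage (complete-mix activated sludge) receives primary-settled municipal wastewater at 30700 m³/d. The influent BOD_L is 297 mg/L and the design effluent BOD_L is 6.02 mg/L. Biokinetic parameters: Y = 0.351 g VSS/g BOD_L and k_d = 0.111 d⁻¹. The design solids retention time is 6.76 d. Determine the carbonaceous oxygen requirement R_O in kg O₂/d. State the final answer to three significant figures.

The observed yield is Y_obs = Y/(1 + k_d·θ_c) = 0.351 / (1 + 0.111 × 6.76) = 0.351 / 1.750 = 0.2005 g VSS per g BOD_L removed.
ΔS = 297 − 6.02 = 291.0 mg/L, so the substrate removal rate is 30700 × 291.0/1000 = 8933 kg BOD_L/d.
Biomass synthesised: P_X = Y_obs × 8933 = 1791 kg VSS/d.
Carbonaceous O₂ demand = substrate oxidised − cell-mass equivalent = 8933 − 1.42 × 1791 = 6389 kg O₂/d.

R_O ≈ 6390 kg O₂/d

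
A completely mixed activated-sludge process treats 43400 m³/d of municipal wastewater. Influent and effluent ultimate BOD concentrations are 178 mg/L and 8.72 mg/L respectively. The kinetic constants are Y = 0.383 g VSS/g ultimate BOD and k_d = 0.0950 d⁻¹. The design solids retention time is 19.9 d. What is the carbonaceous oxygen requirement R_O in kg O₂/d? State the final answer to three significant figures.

Correct the yield for decay: Y_obs = Y/(1 + k_d θ_c) = 0.383 / (1 + 0.0950 × 19.9) = 0.383 / 2.890 = 0.1325.
Q·(S₀ − S) = 43400 × (178 − 8.72) × 10⁻³ = 7347 kg/d removed.
Biomass synthesised: P_X = Y_obs × 7347 = 973.5 kg VSS/d.
Carbonaceous O₂ demand = substrate oxidised − cell-mass equivalent = 7347 − 1.42 × 973.5 = 5964 kg O₂/d.

R_O ≈ 5960 kg O₂/d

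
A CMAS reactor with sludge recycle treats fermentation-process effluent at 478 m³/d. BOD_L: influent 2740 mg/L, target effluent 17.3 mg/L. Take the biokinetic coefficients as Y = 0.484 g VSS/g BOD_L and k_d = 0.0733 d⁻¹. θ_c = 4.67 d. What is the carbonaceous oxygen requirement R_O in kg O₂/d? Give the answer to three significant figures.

R_O ≈ 635 kg O₂/d

Observed yield with endogenous decay: Y_obs = Y / (1 + k_d·θ_c) = 0.484 / (1 + 0.0733 × 4.67) = 0.484 / 1.342 = 0.3606 g VSS/g BOD_L.
Q·(S₀ − S) = 478 × (2740 − 17.3) × 10⁻³ = 1301 kg/d removed.
P_X = Y_obs·Q·(S₀ − S) = 0.3606 × 1301 = 469.3 kg VSS/d.
R_O = Q·(S₀ − S) − 1.42·P_X = 1301 − 1.42 × 469.3 = 635.1 kg O₂/d.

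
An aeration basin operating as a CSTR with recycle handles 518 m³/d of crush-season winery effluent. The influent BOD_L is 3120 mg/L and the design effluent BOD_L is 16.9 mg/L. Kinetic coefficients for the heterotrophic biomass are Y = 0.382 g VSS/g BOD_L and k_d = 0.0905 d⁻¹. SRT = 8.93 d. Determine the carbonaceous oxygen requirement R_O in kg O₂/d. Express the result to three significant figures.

R_O ≈ 1130 kg O₂/d

Correct the yield for decay: Y_obs = Y/(1 + k_d θ_c) = 0.382 / (1 + 0.0905 × 8.93) = 0.382 / 1.808 = 0.2113.
Substrate removed = Q·(S₀ − S) = 518 m³/d × (3120 − 16.9) g/m³ = 1.61×10^6 g/d = 1607 kg/d.
Net sludge production P_X = 0.2113 × 1607 = 339.6 kg VSS/d.
Carbonaceous O₂ demand = substrate oxidised − cell-mass equivalent = 1607 − 1.42 × 339.6 = 1125 kg O₂/d.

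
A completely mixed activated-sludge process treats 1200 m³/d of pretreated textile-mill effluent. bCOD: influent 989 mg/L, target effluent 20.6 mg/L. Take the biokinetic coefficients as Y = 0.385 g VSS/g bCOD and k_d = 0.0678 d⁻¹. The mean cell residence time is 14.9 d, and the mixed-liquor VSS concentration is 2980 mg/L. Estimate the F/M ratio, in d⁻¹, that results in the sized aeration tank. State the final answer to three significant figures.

Rearranging the biomass balance for a CMAS with decay, V = Y·Q·ΔS·θ_c / [X·(1+k_d θ_c)] = 0.385 × 1200 × (989 − 20.6) × 14.9 / [2980 × (1 + 0.0678 × 14.9)] = 6.67×10^6 / 5990 = 1113 m³.
F/M = applied load / biomass = Q·S₀/(V·X) = 1200 × 989 / (1113 × 2980) = 0.3579 d⁻¹.

F/M ≈ 0.358 d⁻¹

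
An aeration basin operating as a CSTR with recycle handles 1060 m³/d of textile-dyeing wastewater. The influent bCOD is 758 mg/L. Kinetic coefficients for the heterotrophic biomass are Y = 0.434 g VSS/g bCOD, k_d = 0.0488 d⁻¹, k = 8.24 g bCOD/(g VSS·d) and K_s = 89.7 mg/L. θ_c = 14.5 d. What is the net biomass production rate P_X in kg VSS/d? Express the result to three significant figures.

P_X ≈ 203 kg VSS/d

From the Monod/SRT balance for a CMAS, S = K_s·(1+k_d θ_c)/[θ_c·(Y k − k_d) − 1] = 89.7 × (1 + 0.0488 × 14.5) / [14.5 × (0.434 × 8.24 − 0.0488) − 1] = 153.2 / 50.15 = 3.054 mg/L.
Correct the yield for decay: Y_obs = Y/(1 + k_d θ_c) = 0.434 / (1 + 0.0488 × 14.5) = 0.434 / 1.708 = 0.2542.
ΔS = 758 − 3.05 = 755.0 mg/L, so the substrate removal rate is 1060 × 755.0/1000 = 800.2 kg bCOD/d.
So the net sludge growth is P_X = 0.2542 × 800.2 = 203.4 kg VSS/d.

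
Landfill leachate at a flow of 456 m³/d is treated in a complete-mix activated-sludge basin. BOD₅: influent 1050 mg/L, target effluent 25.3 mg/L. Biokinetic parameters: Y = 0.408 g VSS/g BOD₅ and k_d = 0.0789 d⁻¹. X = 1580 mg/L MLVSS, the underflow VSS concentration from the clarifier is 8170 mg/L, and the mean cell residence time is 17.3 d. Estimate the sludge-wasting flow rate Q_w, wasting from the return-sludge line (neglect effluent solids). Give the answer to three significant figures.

Steady-state biomass mass balance: V·X·(1 + k_d·θ_c) = Y·Q·(S₀ − S)·θ_c, so V = 0.408 × 456 × (1050 − 25.3) × 17.3 / [1580 × (1 + 0.0789 × 17.3)] = 3.3×10^6 / 3737 = 882.6 m³.
Wasting from the return line (neglecting effluent solids): Q_w = V·X / (θ_c·X_r) = 882.6 × 1580 / (17.3 × 8170) = 9.867 m³/d.

Q_w ≈ 9.87 m³/d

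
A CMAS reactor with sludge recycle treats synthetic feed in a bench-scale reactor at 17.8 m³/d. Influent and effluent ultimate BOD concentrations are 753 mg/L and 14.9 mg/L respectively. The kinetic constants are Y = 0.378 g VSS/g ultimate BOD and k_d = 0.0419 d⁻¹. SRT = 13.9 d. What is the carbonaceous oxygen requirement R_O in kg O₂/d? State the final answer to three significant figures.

Y_obs = Y / (1 + k_d θ_c) = 0.378 / (1 + 0.0419 × 13.9) = 0.378 / 1.582 = 0.2389.
Substrate removed = Q·(S₀ − S) = 17.8 m³/d × (753 − 14.9) g/m³ = 1.31×10^4 g/d = 13.14 kg/d.
P_X = Y_obs·Q·(S₀ − S) = 0.2389 × 13.14 = 3.138 kg VSS/d.
Carbonaceous O₂ demand = substrate oxidised − cell-mass equivalent = 13.14 − 1.42 × 3.138 = 8.682 kg O₂/d.

R_O ≈ 8.68 kg O₂/d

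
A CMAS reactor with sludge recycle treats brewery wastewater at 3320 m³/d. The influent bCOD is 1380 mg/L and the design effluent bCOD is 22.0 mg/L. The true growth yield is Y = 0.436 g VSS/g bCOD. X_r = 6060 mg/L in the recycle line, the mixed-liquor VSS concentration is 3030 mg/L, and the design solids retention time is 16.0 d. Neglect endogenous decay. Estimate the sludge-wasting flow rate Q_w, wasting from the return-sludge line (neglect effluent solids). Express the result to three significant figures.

Q_w ≈ 324 m³/d

V·X = Y·Q·ΔS·θ_c gives V = 0.436 × 3320 × (1380 − 22.0) × 16.0 / 3030 = 10380 m³.
Wasting from the return line (neglecting effluent solids): Q_w = V·X / (θ_c·X_r) = 10380 × 3030 / (16.0 × 6060) = 324.4 m³/d.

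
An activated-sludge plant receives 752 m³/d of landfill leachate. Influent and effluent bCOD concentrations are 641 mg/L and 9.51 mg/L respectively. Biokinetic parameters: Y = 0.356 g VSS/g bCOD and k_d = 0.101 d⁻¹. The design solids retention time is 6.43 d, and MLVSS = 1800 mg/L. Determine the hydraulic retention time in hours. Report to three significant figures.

From the SRT design equation V = Y Q (S₀−S) θ_c / [X (1 + k_d θ_c)] = 0.356 × 752 × (641 − 9.51) × 6.43 / [1800 × (1 + 0.101 × 6.43)] = 1.09×10^6 / 2969 = 366.1 m³.
HRT = V/Q = 366.1 m³ / 752 m³·d⁻¹ = 0.4869 d × 24 = 11.69 h.

τ ≈ 11.7 h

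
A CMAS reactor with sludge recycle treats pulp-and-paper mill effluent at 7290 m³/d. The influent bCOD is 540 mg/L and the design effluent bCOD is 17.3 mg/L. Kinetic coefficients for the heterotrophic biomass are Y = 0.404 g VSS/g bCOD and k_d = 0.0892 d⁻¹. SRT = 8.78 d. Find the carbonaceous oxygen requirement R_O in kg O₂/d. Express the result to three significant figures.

R_O ≈ 2580 kg O₂/d

Correct the yield for decay: Y_obs = Y/(1 + k_d θ_c) = 0.404 / (1 + 0.0892 × 8.78) = 0.404 / 1.783 = 0.2266.
Q·(S₀ − S) = 7290 × (540 − 17.3) × 10⁻³ = 3810 kg/d removed.
Net sludge production P_X = 0.2266 × 3810 = 863.3 kg VSS/d.
R_O = Q·(S₀ − S) − 1.42·P_X = 3810 − 1.42 × 863.3 = 2585 kg O₂/d.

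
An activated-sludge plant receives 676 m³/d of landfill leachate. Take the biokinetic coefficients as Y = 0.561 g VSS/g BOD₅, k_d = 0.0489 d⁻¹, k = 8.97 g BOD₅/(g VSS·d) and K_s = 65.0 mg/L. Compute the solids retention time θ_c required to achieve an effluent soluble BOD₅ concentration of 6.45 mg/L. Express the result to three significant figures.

θ_c ≈ 2.47 d

Specific growth rate at S = 6.45 mg/L: μ = YkS/(K_s+S) = 0.561·8.97·6.45/(65.0+6.45) = 0.4543 d⁻¹.
Then 1/θ_c = μ − k_d = 0.4543 − 0.0489 = 0.4054 d⁻¹, giving θ_c = 2.467 d.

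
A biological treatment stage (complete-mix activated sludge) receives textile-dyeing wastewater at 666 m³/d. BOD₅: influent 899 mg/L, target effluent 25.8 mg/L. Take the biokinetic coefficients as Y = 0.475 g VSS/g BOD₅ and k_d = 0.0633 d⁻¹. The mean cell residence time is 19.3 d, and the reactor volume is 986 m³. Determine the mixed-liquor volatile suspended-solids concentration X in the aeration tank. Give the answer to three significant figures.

X = Y·Q·ΔS·θ_c / [V·(1 + k_d θ_c)] = 0.475 × 666 × (899 − 25.8) × 19.3 / [986 × (1 + 0.0633 × 19.3)] = 2434 mg/L.

X ≈ 2430 mg/L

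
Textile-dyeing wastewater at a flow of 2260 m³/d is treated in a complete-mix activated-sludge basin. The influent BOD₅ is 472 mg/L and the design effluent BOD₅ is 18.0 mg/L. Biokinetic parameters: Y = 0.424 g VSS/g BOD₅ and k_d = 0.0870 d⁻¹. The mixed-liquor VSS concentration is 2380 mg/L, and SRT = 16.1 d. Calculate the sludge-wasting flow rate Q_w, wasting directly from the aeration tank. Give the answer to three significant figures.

Q_w ≈ 76.1 m³/d

Steady-state biomass mass balance: V·X·(1 + k_d·θ_c) = Y·Q·(S₀ − S)·θ_c, so V = 0.424 × 2260 × (472 − 18.0) × 16.1 / [2380 × (1 + 0.0870 × 16.1)] = 7×10^6 / 5714 = 1226 m³.
With mixed-liquor wasting, θ_c = V/Q_w, so Q_w = V/θ_c = 1226/16.1 = 76.14 m³/d.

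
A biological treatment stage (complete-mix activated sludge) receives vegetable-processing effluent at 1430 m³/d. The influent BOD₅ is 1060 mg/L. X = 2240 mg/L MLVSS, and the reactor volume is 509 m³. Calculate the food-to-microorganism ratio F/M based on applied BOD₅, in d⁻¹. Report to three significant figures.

F/M ≈ 1.33 d⁻¹

F/M = Q·S₀ / (V·X) = 1430 × 1060 / (509.0 × 2240) = 1.329 g BOD₅·(g VSS·d)⁻¹.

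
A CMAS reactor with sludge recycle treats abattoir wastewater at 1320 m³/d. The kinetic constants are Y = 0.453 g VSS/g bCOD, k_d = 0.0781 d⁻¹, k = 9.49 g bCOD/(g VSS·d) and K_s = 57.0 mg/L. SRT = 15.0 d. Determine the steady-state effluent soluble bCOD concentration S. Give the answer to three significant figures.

Effluent substrate depends only on kinetics and SRT: S = K_s(1 + k_d θ_c) / [θ_c(Yk − k_d) − 1] = 57.0 × (1 + 0.0781 × 15.0) / [15.0 × (0.453 × 9.49 − 0.0781) − 1] = 123.8 / 62.31 = 1.986 mg/L.

S ≈ 1.99 mg/L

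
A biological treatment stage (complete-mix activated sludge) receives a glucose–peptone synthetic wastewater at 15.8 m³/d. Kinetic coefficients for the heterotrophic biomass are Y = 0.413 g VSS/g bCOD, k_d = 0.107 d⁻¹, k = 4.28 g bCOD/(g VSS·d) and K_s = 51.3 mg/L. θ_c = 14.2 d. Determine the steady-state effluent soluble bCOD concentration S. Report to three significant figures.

Effluent substrate depends only on kinetics and SRT: S = K_s(1 + k_d θ_c) / [θ_c(Yk − k_d) − 1] = 51.3 × (1 + 0.107 × 14.2) / [14.2 × (0.413 × 4.28 − 0.107) − 1] = 129.2 / 22.58 = 5.724 mg/L.

S ≈ 5.72 mg/L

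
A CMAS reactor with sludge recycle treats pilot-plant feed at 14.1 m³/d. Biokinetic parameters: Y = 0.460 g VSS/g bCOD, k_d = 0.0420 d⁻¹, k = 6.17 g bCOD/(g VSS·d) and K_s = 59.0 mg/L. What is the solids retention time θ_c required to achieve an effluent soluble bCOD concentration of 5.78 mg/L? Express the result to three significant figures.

From 1/θ_c = Y·k·S/(K_s + S) − k_d: Y·k·S/(K_s+S) = 0.460 × 6.17 × 5.78 / (59.0 + 5.78) = 0.2532 d⁻¹.
θ_c = 1/(μ − k_d) = 1/(0.2532 − 0.0420) = 1/0.2112 = 4.734 d.

θ_c ≈ 4.73 d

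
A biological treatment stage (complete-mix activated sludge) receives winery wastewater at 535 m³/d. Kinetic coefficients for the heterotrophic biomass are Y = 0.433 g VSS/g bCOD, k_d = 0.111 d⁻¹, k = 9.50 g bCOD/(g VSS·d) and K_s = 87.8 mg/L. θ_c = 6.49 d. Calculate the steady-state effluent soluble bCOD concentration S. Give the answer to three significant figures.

S ≈ 6.05 mg/L

From the Monod/SRT balance for a CMAS, S = K_s·(1+k_d θ_c)/[θ_c·(Y k − k_d) − 1] = 87.8 × (1 + 0.111 × 6.49) / [6.49 × (0.433 × 9.50 − 0.111) − 1] = 151.1 / 24.98 = 6.048 mg/L.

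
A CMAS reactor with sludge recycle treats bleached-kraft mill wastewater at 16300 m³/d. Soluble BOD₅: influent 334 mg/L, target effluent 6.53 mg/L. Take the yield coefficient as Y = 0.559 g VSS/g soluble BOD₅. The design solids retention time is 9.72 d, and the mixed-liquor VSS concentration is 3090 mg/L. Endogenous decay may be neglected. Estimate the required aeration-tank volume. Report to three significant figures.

With k_d = 0 the design equation reduces to V = Y Q (S₀−S) θ_c / X = 0.559 × 16300 × (334 − 6.53) × 9.72 / 3090 = 9386 m³.

V ≈ 9390 m³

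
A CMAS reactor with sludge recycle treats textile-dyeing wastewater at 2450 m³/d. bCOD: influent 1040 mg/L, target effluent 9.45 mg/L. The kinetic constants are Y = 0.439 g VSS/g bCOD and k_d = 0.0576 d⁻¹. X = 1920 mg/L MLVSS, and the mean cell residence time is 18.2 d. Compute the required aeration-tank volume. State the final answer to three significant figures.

Rearranging the biomass balance for a CMAS with decay, V = Y·Q·ΔS·θ_c / [X·(1+k_d θ_c)] = 0.439 × 2450 × (1040 − 9.45) × 18.2 / [1920 × (1 + 0.0576 × 18.2)] = 2.02×10^7 / 3933 = 5129 m³.

V ≈ 5130 m³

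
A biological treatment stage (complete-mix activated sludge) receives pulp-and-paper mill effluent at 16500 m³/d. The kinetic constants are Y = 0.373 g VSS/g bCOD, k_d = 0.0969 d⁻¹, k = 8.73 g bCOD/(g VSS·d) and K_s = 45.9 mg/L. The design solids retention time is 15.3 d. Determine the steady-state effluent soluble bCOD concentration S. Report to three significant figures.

S ≈ 2.41 mg/L

From the Monod/SRT balance for a CMAS, S = K_s·(1+k_d θ_c)/[θ_c·(Y k − k_d) − 1] = 45.9 × (1 + 0.0969 × 15.3) / [15.3 × (0.373 × 8.73 − 0.0969) − 1] = 113.9 / 47.34 = 2.407 mg/L.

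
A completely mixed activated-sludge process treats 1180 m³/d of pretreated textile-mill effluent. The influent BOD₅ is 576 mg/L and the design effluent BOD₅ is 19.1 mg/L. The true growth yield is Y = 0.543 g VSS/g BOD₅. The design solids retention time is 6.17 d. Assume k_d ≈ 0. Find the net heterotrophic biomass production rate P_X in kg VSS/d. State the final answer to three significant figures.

P_X ≈ 357 kg VSS/d

Since k_d ≈ 0, Y_obs = Y = 0.543 g VSS/g BOD₅.
Substrate removed = Q·(S₀ − S) = 1180 m³/d × (576 − 19.1) g/m³ = 6.57×10^5 g/d = 657.1 kg/d.
Biomass produced: P_X = Y_obs·Q·ΔS = 0.5430 × 657.1 ≈ 356.8 kg VSS/d.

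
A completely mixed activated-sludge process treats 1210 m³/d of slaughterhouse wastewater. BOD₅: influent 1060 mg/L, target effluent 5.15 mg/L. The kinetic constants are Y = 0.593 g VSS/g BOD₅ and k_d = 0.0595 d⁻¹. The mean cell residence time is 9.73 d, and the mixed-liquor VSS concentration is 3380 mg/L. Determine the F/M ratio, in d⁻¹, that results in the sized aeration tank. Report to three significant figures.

F/M ≈ 0.275 d⁻¹

Steady-state biomass mass balance: V·X·(1 + k_d·θ_c) = Y·Q·(S₀ − S)·θ_c, so V = 0.593 × 1210 × (1060 − 5.15) × 9.73 / [3380 × (1 + 0.0595 × 9.73)] = 7.36×10^6 / 5337 = 1380 m³.
F/M = applied load / biomass = Q·S₀/(V·X) = 1210 × 1060 / (1380 × 3380) = 0.2750 d⁻¹.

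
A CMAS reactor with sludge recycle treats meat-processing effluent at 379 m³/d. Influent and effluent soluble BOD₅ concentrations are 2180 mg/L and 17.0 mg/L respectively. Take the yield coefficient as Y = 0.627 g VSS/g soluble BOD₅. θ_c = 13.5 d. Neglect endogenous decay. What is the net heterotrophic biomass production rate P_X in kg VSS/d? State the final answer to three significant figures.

P_X ≈ 514 kg VSS/d

Since k_d ≈ 0, Y_obs = Y = 0.627 g VSS/g soluble BOD₅.
Substrate removed = Q·(S₀ − S) = 379 m³/d × (2180 − 17.0) g/m³ = 8.2×10^5 g/d = 819.8 kg/d.
Biomass produced: P_X = Y_obs·Q·ΔS = 0.6270 × 819.8 ≈ 514.0 kg VSS/d.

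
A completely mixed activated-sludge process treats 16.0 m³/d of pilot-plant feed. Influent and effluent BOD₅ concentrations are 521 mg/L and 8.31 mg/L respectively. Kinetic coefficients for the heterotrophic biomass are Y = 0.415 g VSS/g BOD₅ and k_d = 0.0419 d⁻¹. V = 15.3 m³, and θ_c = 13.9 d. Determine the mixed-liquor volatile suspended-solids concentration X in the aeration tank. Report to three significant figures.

Solving the biomass balance for X: X = Y Q (S₀−S) θ_c / [V (1+k_d θ_c)] = 0.415 × 16.0 × (521 − 8.31) × 13.9 / [15.3 × (1 + 0.0419 × 13.9)] = 1954 mg/L.

X ≈ 1950 mg/L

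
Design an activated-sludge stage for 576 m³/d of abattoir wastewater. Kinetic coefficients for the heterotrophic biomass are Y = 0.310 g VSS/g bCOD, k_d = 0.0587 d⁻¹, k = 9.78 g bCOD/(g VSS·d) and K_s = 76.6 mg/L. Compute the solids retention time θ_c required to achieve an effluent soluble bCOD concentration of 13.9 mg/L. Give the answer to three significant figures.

Specific growth rate at S = 13.9 mg/L: μ = YkS/(K_s+S) = 0.310·9.78·13.9/(76.6+13.9) = 0.4657 d⁻¹.
Then 1/θ_c = μ − k_d = 0.4657 − 0.0587 = 0.4070 d⁻¹, giving θ_c = 2.457 d.

θ_c ≈ 2.46 d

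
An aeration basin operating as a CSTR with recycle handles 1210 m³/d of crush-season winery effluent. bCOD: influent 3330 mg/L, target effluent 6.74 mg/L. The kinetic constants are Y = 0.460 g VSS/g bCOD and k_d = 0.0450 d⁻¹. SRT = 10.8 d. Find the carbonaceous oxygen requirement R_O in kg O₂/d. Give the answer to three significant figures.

R_O ≈ 2250 kg O₂/d

Y_obs = Y / (1 + k_d θ_c) = 0.460 / (1 + 0.0450 × 10.8) = 0.460 / 1.486 = 0.3096.
ΔS = 3330 − 6.74 = 3323 mg/L, so the substrate removal rate is 1210 × 3323/1000 = 4021 kg bCOD/d.
P_X = Y_obs·Q·(S₀ − S) = 0.3096 × 4021 = 1245 kg VSS/d.
Carbonaceous O₂ demand = substrate oxidised − cell-mass equivalent = 4021 − 1.42 × 1245 = 2254 kg O₂/d.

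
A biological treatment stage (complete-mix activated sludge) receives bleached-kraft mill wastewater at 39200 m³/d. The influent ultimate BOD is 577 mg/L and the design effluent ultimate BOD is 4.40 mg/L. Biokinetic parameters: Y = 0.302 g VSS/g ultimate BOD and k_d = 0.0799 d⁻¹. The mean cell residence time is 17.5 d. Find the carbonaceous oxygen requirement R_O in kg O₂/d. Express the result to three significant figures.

R_O ≈ 18400 kg O₂/d

Observed yield with endogenous decay: Y_obs = Y / (1 + k_d·θ_c) = 0.302 / (1 + 0.0799 × 17.5) = 0.302 / 2.398 = 0.1259 g VSS/g ultimate BOD.
Q·(S₀ − S) = 39200 × (577 − 4.40) × 10⁻³ = 22446 kg/d removed.
Net sludge production P_X = 0.1259 × 22446 = 2827 kg VSS/d.
R_O = Q·ΔS − 1.42 P_X = 22446 − 4014 = 18432 kg O₂/d.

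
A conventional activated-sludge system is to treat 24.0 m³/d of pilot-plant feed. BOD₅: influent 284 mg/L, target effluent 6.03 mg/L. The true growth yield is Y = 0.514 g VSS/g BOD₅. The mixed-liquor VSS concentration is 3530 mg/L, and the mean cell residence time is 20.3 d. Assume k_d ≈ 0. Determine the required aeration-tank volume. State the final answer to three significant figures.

With k_d = 0 the design equation reduces to V = Y Q (S₀−S) θ_c / X = 0.514 × 24.0 × (284 − 6.03) × 20.3 / 3530 = 19.72 m³.

V ≈ 19.7 m³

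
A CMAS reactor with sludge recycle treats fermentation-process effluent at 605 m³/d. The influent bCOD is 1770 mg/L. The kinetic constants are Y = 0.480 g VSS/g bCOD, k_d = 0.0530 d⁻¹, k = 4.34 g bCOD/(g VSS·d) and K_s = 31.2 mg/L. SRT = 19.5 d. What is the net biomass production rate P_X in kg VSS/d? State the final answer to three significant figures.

From the Monod/SRT balance for a CMAS, S = K_s·(1+k_d θ_c)/[θ_c·(Y k − k_d) − 1] = 31.2 × (1 + 0.0530 × 19.5) / [19.5 × (0.480 × 4.34 − 0.0530) − 1] = 63.45 / 38.59 = 1.644 mg/L.
Observed yield with endogenous decay: Y_obs = Y / (1 + k_d·θ_c) = 0.480 / (1 + 0.0530 × 19.5) = 0.480 / 2.034 = 0.2360 g VSS/g bCOD.
Q·(S₀ − S) = 605 × (1770 − 1.64) × 10⁻³ = 1070 kg/d removed.
P_X = Y_obs · Q(S₀ − S) = 0.2360 × 1070 = 252.5 kg VSS/d.

P_X ≈ 253 kg VSS/d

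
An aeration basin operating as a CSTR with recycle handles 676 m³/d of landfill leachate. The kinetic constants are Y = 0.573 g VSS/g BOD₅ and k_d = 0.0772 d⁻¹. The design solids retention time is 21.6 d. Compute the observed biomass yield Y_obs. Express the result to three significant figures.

The observed yield is Y_obs = Y/(1 + k_d·θ_c) = 0.573 / (1 + 0.0772 × 21.6) = 0.573 / 2.668 = 0.2148 g VSS per g BOD₅ removed.

Y_obs ≈ 0.215 g VSS/g BOD₅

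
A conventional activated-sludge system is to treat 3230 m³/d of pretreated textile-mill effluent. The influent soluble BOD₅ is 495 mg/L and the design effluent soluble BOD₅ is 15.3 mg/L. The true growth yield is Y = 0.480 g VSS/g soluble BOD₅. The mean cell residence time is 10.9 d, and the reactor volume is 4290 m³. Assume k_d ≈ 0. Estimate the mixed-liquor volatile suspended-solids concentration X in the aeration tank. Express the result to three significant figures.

X = Y·Q·ΔS·θ_c / V = 0.480 × 3230 × (495 − 15.3) × 10.9 / 4290 = 1890 mg/L.

X ≈ 1890 mg/L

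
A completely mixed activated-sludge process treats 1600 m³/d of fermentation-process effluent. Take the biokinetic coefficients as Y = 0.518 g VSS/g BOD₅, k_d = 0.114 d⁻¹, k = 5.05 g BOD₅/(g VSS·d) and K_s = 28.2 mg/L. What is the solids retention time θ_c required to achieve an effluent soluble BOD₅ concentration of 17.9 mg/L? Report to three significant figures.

θ_c ≈ 1.11 d

From 1/θ_c = Y·k·S/(K_s + S) − k_d: Y·k·S/(K_s+S) = 0.518 × 5.05 × 17.9 / (28.2 + 17.9) = 1.016 d⁻¹.
θ_c = 1/(μ − k_d) = 1/(1.016 − 0.114) = 1/0.9017 = 1.109 d.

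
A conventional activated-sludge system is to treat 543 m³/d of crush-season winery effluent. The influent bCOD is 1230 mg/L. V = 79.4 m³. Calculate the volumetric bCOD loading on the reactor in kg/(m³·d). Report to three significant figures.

L_v ≈ 8.41 kg bCOD/(m³·d)

L_v = Q S₀ / V = 543 × 1230 × 10⁻³ / 79.40 = 8.412 kg/(m³·d).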